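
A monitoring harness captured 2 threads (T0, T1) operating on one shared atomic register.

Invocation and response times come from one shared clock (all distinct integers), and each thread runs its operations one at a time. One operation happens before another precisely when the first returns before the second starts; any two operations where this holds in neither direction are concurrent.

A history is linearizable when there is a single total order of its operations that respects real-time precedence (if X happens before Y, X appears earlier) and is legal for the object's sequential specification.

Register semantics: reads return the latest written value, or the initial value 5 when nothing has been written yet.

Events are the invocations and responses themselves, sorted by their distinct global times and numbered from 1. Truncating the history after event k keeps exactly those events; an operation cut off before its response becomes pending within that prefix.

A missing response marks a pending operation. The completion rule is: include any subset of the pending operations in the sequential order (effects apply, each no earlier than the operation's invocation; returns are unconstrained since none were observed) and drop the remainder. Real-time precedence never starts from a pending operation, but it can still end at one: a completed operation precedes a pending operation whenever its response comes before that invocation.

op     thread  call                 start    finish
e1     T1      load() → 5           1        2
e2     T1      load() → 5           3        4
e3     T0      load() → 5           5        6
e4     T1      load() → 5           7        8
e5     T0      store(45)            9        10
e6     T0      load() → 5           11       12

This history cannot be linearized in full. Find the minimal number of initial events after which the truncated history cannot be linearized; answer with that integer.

12

one valid order for events 1..11 is e1, e2, e3, e4, e5:
1. e1 load() → 5, leaving value 5
2. e2 load() → 5, leaving value 5
3. e3 load() → 5, leaving value 5
4. e4 load() → 5, leaving value 5
5. e5 store(45), leaving value 45
adding event 12 (e6 responds at 12) leaves no legal real-time order
for example e1, e2, e3, e4, e5, e6 fails at step 6: e6 load() → 5 is not legal there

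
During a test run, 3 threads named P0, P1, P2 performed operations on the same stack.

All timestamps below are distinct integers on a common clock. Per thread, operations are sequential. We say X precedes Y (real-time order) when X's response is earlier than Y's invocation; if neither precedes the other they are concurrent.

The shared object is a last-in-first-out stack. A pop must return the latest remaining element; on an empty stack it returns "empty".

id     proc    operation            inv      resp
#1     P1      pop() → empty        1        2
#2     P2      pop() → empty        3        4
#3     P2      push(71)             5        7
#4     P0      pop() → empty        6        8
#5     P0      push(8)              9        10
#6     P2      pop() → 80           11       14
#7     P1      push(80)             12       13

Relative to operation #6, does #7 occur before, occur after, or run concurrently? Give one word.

concurrent

#7 spans [12,13], #6 spans [11,14]
the intervals overlap in both directions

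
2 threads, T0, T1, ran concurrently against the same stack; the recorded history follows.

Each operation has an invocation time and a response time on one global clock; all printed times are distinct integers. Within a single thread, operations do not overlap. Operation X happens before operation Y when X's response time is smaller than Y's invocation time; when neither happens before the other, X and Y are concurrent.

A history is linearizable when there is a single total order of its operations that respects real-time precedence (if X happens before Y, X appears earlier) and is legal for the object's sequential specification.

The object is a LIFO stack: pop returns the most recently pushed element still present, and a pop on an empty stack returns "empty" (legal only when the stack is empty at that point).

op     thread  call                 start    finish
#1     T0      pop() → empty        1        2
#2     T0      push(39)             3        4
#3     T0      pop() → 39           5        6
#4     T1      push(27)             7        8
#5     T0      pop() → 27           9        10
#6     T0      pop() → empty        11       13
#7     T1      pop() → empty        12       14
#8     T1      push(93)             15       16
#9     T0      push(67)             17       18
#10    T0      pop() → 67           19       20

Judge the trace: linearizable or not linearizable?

one valid linearization: #1, #2, #3, #4, #5, #6, #7, #8, #9, #10
after step 1 (#1 pop() → empty): stack <>
after step 2 (#2 push(39)): stack <39>
after step 3 (#3 pop() → 39): stack <>
after step 4 (#4 push(27)): stack <27>
after step 5 (#5 pop() → 27): stack <>
after step 6 (#6 pop() → empty): stack <>
after step 7 (#7 pop() → empty): stack <>
after step 8 (#8 push(93)): stack <93>
after step 9 (#9 push(67)): stack <93,67>
after step 10 (#10 pop() → 67): stack <93>

linearizable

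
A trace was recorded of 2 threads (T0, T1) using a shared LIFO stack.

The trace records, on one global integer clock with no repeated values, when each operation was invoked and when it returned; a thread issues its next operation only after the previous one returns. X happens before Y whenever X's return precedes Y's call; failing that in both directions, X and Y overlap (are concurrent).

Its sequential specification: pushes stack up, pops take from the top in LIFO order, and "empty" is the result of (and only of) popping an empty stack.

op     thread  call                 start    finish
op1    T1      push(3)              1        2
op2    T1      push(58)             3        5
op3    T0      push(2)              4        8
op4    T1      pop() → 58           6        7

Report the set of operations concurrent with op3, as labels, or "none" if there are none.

op3 runs from 4 to 8; window-overlapping ops are concurrent
op1 [1,2]: before
op2 [3,5]: concurrent
op4 [6,7]: concurrent

op2, op4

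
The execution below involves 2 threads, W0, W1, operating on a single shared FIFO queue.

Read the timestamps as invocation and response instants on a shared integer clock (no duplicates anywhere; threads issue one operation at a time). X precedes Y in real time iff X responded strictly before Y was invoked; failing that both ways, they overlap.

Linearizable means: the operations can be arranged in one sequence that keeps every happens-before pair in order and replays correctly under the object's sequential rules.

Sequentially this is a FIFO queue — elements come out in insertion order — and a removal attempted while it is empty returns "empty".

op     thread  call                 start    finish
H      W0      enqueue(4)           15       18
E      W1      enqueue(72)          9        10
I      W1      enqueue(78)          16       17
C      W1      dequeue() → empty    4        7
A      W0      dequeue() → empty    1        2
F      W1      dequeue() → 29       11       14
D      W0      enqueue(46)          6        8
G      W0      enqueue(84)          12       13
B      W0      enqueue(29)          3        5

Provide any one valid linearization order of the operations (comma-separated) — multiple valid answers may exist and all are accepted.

A, C, B, D, E, F, G, H, I

1. A dequeue() → empty, leaving queue <>
2. C dequeue() → empty, leaving queue <>
3. B enqueue(29), leaving queue <29>
4. D enqueue(46), leaving queue <29,46>
5. E enqueue(72), leaving queue <29,46,72>
6. F dequeue() → 29, leaving queue <46,72>
7. G enqueue(84), leaving queue <46,72,84>
8. H enqueue(4), leaving queue <46,72,84,4>
9. I enqueue(78), leaving queue <46,72,84,4,78>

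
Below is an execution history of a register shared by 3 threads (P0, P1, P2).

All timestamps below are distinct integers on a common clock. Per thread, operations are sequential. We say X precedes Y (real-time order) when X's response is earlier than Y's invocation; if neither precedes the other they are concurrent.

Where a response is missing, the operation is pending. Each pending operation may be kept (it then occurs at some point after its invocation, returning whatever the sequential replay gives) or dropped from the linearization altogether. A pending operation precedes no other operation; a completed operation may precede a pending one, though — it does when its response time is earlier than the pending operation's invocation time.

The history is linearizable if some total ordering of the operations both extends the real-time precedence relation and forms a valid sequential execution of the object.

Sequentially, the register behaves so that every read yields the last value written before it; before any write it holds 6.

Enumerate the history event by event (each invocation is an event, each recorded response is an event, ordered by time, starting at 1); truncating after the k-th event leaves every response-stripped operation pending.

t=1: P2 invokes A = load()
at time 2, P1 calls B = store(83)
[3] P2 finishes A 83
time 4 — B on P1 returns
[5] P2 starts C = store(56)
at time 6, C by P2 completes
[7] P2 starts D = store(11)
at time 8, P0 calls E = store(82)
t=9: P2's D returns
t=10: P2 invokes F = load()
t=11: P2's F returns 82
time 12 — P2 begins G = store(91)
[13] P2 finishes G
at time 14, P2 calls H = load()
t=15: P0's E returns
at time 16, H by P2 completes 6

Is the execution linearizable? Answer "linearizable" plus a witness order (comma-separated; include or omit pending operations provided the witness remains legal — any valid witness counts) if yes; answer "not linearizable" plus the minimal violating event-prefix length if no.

through event 15 a valid linearization exists; event 16 (H responding at time 16) ends that
the 8 completed operations admit 10 real-time orders; each fails the register replay
for example A, B, C, D, E, F, G, H fails at step 1: A load() → 83 is not legal there
for example A, B, C, D, F, E, G, H fails at step 1: A load() → 83 is not legal there

not linearizable — minimal violating prefix: 16 events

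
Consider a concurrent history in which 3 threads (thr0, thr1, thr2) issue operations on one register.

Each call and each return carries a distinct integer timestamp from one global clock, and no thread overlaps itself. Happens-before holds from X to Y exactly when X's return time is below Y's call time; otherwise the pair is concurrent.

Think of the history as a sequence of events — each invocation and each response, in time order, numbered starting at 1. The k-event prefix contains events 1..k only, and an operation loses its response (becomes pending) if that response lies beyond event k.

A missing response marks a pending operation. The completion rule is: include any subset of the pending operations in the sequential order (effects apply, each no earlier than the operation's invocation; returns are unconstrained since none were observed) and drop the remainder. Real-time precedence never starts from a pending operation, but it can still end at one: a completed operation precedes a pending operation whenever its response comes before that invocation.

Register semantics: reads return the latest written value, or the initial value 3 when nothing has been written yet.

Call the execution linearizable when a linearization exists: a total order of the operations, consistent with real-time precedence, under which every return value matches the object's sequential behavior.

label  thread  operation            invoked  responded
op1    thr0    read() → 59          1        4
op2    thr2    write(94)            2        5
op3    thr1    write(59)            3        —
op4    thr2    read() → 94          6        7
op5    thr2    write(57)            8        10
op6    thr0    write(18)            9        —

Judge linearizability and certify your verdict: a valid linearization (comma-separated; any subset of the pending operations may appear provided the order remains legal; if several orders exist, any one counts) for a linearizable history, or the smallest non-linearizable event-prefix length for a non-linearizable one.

linearizable — witness: op3, op1, op2, op4, op5

step 1: op3 write(59) (pending, included) — value 59
step 2: op1 read() → 59 — value 59
step 3: op2 write(94) — value 94
step 4: op4 read() → 94 — value 94
step 5: op5 write(57) — value 57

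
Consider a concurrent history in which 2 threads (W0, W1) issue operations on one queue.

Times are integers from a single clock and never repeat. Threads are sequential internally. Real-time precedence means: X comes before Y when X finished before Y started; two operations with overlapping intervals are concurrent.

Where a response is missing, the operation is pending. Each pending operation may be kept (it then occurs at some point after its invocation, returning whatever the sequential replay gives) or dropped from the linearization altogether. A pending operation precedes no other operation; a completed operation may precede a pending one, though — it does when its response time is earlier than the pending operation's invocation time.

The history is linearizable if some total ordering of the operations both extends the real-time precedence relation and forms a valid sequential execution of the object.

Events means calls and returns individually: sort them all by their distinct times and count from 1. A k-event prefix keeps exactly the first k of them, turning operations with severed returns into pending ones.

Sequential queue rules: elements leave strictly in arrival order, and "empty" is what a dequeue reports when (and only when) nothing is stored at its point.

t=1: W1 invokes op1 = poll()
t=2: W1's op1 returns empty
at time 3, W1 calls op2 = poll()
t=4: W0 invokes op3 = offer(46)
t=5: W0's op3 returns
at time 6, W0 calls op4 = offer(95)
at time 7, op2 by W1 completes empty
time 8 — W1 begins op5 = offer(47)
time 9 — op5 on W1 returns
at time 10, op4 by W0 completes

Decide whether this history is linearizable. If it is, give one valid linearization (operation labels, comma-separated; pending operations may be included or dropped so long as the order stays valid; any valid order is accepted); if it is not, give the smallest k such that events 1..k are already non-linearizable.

after step 1 (op1 poll() → empty): queue <>
after step 2 (op2 poll() → empty): queue <>
after step 3 (op3 offer(46)): queue <46>
after step 4 (op4 offer(95)): queue <46,95>
after step 5 (op5 offer(47)): queue <46,95,47>

linearizable — witness: op1, op2, op3, op4, op5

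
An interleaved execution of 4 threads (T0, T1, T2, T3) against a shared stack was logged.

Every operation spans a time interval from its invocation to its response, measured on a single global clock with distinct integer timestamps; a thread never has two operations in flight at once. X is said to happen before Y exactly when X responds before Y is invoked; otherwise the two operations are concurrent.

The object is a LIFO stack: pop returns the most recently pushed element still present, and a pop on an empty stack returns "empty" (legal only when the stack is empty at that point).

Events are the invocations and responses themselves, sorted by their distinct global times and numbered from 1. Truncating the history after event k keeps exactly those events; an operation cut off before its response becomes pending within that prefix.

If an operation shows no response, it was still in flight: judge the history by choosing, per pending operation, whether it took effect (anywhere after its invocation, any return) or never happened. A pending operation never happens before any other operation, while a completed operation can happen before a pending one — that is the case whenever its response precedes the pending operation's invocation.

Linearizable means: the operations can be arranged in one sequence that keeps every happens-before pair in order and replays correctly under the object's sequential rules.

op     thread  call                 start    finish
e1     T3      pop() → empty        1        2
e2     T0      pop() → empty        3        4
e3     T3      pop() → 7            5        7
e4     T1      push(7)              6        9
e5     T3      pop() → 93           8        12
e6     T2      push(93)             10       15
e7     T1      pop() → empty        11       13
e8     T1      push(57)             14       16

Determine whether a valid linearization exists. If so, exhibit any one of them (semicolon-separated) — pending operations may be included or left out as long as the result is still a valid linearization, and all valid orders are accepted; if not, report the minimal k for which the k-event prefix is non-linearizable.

linearizable — witness: e1; e2; e4; e3; e6; e5; e7; e8

1. e1 pop() → empty, leaving stack <>
2. e2 pop() → empty, leaving stack <>
3. e4 push(7), leaving stack <7>
4. e3 pop() → 7, leaving stack <>
5. e6 push(93), leaving stack <93>
6. e5 pop() → 93, leaving stack <>
7. e7 pop() → empty, leaving stack <>
8. e8 push(57), leaving stack <57>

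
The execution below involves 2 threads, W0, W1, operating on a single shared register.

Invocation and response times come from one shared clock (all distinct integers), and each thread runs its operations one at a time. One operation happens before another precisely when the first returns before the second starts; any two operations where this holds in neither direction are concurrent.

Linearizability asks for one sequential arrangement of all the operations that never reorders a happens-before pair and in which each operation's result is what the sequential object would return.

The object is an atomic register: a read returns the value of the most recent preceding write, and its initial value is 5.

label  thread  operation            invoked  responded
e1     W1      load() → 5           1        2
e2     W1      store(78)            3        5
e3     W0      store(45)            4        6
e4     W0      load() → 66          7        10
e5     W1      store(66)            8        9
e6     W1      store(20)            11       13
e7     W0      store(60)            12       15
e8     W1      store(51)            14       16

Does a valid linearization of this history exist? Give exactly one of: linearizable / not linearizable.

witness order: e1, e2, e3, e5, e4, e6, e7, e8
1. e1 load() → 5, leaving value 5
2. e2 store(78), leaving value 78
3. e3 store(45), leaving value 45
4. e5 store(66), leaving value 66
5. e4 load() → 66, leaving value 66
6. e6 store(20), leaving value 20
7. e7 store(60), leaving value 60
8. e8 store(51), leaving value 51

linearizable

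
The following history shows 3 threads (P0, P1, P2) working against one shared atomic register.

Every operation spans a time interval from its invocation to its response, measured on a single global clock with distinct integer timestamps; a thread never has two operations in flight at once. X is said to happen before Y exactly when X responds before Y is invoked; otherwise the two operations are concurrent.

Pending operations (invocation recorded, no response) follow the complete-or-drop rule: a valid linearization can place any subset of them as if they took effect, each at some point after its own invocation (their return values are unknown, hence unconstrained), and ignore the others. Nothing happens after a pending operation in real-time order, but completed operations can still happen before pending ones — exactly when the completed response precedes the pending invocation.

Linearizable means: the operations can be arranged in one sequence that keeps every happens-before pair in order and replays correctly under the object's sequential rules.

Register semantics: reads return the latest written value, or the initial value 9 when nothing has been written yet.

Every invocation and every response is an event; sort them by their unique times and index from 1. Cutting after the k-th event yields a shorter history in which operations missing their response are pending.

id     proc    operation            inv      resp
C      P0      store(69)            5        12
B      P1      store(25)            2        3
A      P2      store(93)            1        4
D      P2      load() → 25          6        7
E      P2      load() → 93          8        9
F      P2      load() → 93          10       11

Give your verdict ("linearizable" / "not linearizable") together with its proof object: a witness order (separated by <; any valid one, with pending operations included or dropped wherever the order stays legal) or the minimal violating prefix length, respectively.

not linearizable — minimal violating prefix: 9 events

the violation lands at event 9, E's response at time 9: events 1..8 linearize, events 1..9 do not
real-time-consistent orders of the 4 completed operations: 2 — all fail the atomic register replay
completion choices over the 1 pending operation (C) were checked; none helps
one such order, A, B, D, E (pending dropped), breaks at step 4 where E load() → 93 is illegal
one such order, B, A, D, E (pending dropped), breaks at step 3 where D load() → 25 is illegal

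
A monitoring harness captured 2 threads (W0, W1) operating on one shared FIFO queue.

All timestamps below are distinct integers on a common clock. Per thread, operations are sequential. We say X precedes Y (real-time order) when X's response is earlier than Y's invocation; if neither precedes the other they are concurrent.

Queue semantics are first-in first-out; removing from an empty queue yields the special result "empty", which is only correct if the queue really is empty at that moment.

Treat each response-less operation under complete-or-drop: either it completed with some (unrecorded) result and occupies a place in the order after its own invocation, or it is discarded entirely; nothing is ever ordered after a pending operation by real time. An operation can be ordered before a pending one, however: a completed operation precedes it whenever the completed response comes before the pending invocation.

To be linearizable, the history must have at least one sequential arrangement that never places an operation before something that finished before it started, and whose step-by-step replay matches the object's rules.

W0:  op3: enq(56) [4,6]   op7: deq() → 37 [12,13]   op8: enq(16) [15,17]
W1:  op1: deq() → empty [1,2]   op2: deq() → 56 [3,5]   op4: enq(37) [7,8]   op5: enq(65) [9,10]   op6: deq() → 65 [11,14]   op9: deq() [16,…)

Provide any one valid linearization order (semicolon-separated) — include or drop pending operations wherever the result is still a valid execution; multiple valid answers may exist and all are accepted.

op1; op3; op2; op4; op5; op7; op6; op8

after step 1 (op1 deq() → empty): queue <>
after step 2 (op3 enq(56)): queue <56>
after step 3 (op2 deq() → 56): queue <>
after step 4 (op4 enq(37)): queue <37>
after step 5 (op5 enq(65)): queue <37,65>
after step 6 (op7 deq() → 37): queue <65>
after step 7 (op6 deq() → 65): queue <>
after step 8 (op8 enq(16)): queue <16>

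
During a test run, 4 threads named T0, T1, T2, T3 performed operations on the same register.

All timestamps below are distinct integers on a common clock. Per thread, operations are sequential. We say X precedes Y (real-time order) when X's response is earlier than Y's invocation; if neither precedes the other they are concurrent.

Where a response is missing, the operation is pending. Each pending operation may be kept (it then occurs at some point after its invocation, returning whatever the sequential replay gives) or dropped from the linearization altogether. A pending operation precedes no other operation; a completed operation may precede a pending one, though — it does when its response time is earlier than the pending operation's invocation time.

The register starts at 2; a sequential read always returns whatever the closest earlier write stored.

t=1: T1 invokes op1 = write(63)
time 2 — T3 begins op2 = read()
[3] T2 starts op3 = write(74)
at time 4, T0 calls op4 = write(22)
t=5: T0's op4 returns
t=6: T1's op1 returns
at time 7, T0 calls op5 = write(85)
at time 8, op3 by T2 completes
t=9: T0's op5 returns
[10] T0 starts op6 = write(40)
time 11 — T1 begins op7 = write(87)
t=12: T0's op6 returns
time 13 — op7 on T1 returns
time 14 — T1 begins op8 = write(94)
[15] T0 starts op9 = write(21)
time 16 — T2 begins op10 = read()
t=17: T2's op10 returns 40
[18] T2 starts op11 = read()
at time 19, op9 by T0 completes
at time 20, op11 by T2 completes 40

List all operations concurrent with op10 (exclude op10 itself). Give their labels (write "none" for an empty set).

concurrent with op10 ([16,17]): every op whose interval crosses 16..17
op1 [1,6]: before
op2 [2,…): concurrent
op3 [3,8]: before
op4 [4,5]: before
op5 [7,9]: before
op6 [10,12]: before
op7 [11,13]: before
op8 [14,…): concurrent
op9 [15,19]: concurrent
op11 [18,20]: after

op2, op8, op9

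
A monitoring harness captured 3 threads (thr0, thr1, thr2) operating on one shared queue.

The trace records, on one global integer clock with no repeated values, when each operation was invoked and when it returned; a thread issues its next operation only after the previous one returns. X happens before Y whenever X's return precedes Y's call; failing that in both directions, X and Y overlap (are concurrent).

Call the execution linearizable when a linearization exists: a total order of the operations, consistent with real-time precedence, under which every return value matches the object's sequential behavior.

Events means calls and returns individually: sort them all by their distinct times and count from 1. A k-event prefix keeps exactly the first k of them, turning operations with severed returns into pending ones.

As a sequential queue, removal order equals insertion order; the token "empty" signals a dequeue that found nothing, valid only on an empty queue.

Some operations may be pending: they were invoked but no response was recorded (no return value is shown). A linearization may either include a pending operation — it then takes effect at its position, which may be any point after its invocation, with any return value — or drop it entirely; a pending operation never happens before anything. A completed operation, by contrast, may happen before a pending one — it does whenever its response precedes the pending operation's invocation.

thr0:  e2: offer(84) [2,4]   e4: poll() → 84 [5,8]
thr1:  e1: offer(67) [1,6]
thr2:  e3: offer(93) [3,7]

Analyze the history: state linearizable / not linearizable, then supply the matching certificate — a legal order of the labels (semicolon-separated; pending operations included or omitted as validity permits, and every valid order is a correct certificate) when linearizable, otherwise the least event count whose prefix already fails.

after step 1 (e2 offer(84)): queue <84>
after step 2 (e1 offer(67)): queue <84,67>
after step 3 (e3 offer(93)): queue <84,67,93>
after step 4 (e4 poll() → 84): queue <67,93>

linearizable — witness: e2; e1; e3; e4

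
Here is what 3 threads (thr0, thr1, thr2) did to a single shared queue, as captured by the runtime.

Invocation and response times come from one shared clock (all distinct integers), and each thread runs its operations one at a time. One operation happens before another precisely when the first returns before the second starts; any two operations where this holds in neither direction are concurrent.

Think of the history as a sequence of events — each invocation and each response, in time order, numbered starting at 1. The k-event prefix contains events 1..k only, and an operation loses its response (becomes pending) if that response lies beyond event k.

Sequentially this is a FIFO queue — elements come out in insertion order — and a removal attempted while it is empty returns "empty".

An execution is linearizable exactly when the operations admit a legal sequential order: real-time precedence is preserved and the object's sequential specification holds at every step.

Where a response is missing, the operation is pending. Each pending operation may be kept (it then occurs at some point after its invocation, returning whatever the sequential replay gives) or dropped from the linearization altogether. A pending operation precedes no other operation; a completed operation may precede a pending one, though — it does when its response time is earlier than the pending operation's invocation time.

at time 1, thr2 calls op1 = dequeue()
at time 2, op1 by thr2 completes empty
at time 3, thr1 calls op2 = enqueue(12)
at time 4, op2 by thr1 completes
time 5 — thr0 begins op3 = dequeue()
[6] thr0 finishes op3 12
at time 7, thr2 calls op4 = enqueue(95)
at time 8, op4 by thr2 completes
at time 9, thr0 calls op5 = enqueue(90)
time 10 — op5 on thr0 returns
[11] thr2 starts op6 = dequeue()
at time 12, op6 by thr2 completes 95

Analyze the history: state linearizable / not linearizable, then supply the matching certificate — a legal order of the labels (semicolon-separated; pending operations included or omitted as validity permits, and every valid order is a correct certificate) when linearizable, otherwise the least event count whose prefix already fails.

1. op1 dequeue() → empty, leaving queue <>
2. op2 enqueue(12), leaving queue <12>
3. op3 dequeue() → 12, leaving queue <>
4. op4 enqueue(95), leaving queue <95>
5. op5 enqueue(90), leaving queue <95,90>
6. op6 dequeue() → 95, leaving queue <90>

linearizable — witness: op1; op2; op3; op4; op5; op6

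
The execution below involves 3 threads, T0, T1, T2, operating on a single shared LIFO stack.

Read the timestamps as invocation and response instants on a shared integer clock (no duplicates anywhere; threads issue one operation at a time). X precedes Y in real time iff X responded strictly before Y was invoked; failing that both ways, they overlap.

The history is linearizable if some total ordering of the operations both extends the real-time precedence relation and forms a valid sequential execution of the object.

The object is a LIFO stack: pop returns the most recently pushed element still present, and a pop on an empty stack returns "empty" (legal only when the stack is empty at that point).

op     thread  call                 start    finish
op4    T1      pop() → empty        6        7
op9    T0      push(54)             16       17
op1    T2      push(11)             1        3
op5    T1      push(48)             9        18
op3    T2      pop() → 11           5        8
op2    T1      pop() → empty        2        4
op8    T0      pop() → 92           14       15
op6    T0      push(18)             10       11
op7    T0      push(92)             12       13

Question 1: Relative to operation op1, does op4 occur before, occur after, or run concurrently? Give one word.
after

op4 spans [6,7], op1 spans [1,3]
resp(op1)=3 < inv(op4)=6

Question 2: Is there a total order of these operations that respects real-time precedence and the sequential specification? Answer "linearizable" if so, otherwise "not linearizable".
linearizable

a witness: op2, op1, op3, op4, op5, op6, op7, op8, op9
step 1: op2 pop() → empty — stack <>
step 2: op1 push(11) — stack <11>
step 3: op3 pop() → 11 — stack <>
step 4: op4 pop() → empty — stack <>
step 5: op5 push(48) — stack <48>
step 6: op6 push(18) — stack <48,18>
step 7: op7 push(92) — stack <48,18,92>
step 8: op8 pop() → 92 — stack <48,18>
step 9: op9 push(54) — stack <48,18,54>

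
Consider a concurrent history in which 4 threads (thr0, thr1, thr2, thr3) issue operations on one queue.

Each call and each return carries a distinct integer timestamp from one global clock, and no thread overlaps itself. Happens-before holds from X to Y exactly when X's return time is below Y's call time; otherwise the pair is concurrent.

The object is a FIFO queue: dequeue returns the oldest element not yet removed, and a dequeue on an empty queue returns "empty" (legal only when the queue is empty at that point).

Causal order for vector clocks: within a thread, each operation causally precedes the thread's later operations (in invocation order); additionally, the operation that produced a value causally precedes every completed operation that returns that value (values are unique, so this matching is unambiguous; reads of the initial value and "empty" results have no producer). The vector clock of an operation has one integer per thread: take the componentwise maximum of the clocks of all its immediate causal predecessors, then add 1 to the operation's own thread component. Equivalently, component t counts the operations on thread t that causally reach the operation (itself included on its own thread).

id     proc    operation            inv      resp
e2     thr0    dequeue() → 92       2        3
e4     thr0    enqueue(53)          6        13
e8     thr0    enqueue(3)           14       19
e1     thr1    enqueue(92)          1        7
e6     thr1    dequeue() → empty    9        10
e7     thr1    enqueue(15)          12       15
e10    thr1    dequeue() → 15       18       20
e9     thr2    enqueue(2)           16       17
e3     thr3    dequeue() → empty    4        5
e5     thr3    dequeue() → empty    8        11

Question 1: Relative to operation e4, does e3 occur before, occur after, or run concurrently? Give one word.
Answer: before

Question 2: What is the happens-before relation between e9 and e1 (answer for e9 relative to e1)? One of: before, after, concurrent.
Answer: after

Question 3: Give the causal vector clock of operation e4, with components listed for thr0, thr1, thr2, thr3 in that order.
Answer: (2, 1, 0, 0)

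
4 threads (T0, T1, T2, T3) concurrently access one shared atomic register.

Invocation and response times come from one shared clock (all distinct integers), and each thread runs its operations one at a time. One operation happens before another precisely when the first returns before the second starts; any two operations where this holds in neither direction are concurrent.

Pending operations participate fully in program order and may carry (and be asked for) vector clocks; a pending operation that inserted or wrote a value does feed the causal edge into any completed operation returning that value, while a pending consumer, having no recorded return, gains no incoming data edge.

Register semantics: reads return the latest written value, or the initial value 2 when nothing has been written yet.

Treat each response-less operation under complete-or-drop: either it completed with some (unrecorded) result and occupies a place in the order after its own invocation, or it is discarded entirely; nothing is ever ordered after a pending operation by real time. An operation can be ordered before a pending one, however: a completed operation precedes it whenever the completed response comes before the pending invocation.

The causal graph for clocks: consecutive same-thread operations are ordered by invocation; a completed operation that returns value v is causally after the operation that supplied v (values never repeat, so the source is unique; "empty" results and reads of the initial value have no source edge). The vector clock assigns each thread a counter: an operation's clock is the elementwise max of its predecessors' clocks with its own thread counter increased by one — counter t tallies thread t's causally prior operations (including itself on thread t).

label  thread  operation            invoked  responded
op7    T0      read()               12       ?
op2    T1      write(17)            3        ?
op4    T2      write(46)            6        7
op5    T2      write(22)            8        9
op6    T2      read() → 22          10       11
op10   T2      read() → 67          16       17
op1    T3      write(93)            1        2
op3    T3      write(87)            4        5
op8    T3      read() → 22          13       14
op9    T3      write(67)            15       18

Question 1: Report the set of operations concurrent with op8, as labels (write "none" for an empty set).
Answer: op2, op7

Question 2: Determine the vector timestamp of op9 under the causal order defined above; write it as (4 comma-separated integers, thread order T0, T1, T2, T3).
Answer: (0, 0, 2, 4)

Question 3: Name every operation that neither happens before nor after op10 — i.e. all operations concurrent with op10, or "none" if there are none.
Answer: op2, op7, op9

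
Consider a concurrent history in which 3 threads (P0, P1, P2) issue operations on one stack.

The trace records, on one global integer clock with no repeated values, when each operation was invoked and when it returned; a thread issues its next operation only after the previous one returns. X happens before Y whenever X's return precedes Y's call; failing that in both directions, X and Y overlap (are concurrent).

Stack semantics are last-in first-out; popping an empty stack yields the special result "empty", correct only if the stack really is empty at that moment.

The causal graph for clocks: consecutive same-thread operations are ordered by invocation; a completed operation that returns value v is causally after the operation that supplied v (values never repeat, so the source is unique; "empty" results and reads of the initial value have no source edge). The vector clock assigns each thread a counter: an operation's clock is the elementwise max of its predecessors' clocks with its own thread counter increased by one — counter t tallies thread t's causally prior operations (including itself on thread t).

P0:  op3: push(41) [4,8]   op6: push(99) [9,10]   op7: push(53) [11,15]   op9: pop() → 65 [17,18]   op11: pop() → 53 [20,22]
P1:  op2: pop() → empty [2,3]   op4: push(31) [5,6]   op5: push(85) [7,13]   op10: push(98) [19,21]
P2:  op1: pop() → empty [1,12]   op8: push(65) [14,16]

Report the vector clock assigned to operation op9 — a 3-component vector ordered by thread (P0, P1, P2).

(4, 0, 2)

op1, invoked 1, has no incoming edges; only P2's bump applies → (0, 0, 1)
op2, invoked 2, has no incoming edges; only P1's bump applies → (0, 1, 0)
op3, invoked 4, has no incoming edges; only P0's bump applies → (1, 0, 0)
op8, invoked 14, takes VC(op1)=(0, 0, 1) under max, adds 1 for P2 → (0, 0, 2)
op4, invoked 5, takes VC(op2)=(0, 1, 0) under max, adds 1 for P1 → (0, 2, 0)
op6, invoked 9, takes VC(op3)=(1, 0, 0) under max, adds 1 for P0 → (2, 0, 0)
op5, invoked 7, takes VC(op4)=(0, 2, 0) under max, adds 1 for P1 → (0, 3, 0)
op7, invoked 11, takes VC(op6)=(2, 0, 0) under max, adds 1 for P0 → (3, 0, 0)
op10, invoked 19, takes VC(op5)=(0, 3, 0) under max, adds 1 for P1 → (0, 4, 0)
op9, invoked 17, takes VC(op7)=(3, 0, 0), VC(op8)=(0, 0, 2) under max, adds 1 for P0 → (4, 0, 2)
op11, invoked 20, takes VC(op7)=(3, 0, 0), VC(op9)=(4, 0, 2) under max, adds 1 for P0 → (5, 0, 2)
target: VC(op9) = (4, 0, 2)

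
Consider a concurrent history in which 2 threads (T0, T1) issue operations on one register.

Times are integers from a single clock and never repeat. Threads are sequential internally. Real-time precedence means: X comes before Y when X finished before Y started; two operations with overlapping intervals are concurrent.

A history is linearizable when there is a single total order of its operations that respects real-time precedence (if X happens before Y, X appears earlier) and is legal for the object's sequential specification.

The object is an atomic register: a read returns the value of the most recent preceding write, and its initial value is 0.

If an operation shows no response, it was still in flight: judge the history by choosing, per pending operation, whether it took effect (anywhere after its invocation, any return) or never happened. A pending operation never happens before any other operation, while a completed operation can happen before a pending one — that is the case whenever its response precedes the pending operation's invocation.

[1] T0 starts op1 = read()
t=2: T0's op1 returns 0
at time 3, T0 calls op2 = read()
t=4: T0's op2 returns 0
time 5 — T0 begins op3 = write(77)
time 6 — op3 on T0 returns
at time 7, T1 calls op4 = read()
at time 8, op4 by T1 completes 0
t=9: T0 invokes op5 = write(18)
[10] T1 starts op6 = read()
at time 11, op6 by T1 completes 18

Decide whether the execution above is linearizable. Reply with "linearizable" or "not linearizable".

not linearizable

events 1..7 are fine; event 8 — the response of op4 at time 8 — makes the prefix non-linearizable
a single order respects real time; the 4 completed register operations fail replay along it
one such order, op1, op2, op3, op4, breaks at step 4 where op4 read() → 0 is illegal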